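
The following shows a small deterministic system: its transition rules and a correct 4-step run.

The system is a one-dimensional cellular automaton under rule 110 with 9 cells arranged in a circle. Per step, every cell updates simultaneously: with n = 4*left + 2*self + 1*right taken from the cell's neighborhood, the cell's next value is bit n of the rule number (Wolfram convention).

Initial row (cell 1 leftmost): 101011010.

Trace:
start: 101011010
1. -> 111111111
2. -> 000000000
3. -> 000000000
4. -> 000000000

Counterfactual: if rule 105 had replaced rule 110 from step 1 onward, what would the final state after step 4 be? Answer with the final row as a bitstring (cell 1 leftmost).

(re-executing steps 1..4 under rule 105; state before step 1: 101011010)
1. -> 010111101
2. -> 101100110
3. -> 011100111
4. -> 110100101

110100101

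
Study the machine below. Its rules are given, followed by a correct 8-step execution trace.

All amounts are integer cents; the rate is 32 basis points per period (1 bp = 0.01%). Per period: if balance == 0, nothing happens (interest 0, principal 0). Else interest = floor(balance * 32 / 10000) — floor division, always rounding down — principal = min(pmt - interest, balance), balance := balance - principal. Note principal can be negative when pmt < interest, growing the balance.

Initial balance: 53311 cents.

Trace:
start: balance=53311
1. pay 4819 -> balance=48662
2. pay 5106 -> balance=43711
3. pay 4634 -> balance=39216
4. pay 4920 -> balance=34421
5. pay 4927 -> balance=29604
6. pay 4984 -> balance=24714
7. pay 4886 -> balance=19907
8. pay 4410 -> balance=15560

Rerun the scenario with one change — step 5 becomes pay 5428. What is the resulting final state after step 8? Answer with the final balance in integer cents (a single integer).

(re-executing from step 5 with the substitution; state before step 5: balance=34421)
5. pay 5428 -> balance=29103
6. pay 4984 -> balance=24212
7. pay 4886 -> balance=19403
8. pay 4410 -> balance=15055

15055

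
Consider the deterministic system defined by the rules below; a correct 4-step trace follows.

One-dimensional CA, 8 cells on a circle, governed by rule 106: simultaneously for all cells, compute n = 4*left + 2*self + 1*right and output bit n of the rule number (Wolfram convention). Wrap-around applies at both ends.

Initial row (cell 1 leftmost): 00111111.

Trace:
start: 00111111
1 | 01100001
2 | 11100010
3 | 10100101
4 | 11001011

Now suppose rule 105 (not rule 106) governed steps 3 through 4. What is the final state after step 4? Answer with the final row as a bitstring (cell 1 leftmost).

(re-executing steps 3..4 under rule 105; state before step 3: 11100010)
3 | 10101001
4 | 11010001

11010001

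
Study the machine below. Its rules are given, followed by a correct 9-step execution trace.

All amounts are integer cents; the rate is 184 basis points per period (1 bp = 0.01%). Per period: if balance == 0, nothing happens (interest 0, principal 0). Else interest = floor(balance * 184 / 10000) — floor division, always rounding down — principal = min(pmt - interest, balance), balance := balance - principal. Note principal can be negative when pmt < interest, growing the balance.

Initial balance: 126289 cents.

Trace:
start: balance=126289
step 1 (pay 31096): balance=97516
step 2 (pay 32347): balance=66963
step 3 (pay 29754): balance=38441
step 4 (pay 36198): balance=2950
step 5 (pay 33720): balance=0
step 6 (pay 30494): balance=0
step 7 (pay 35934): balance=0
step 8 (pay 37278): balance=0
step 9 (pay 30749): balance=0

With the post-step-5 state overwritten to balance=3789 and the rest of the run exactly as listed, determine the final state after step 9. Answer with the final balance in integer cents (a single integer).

state after step 5 := balance=3789
step 6 (pay 30494): balance=0
step 7 (pay 35934): balance=0
step 8 (pay 37278): balance=0
step 9 (pay 30749): balance=0

0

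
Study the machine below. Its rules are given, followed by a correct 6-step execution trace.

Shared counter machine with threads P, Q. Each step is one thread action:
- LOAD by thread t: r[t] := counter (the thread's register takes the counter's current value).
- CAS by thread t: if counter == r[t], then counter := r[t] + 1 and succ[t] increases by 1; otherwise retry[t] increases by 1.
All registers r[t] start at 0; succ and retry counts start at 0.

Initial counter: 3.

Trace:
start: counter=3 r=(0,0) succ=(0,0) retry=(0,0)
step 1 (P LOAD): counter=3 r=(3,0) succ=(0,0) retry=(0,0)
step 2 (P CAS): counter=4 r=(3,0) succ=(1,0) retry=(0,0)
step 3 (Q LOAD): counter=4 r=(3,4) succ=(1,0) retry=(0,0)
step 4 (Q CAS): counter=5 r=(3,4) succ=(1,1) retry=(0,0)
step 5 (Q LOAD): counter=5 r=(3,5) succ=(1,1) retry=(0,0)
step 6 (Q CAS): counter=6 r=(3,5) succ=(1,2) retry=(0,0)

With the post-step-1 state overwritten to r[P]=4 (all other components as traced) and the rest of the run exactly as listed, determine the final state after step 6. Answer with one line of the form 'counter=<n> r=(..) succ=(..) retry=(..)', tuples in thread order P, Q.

state after step 1 := counter=3 r=(4,0) succ=(0,0) retry=(0,0)
step 2 (P CAS): counter=3 r=(4,0) succ=(0,0) retry=(1,0)
step 3 (Q LOAD): counter=3 r=(4,3) succ=(0,0) retry=(1,0)
step 4 (Q CAS): counter=4 r=(4,3) succ=(0,1) retry=(1,0)
step 5 (Q LOAD): counter=4 r=(4,4) succ=(0,1) retry=(1,0)
step 6 (Q CAS): counter=5 r=(4,4) succ=(0,2) retry=(1,0)

counter=5 r=(4,4) succ=(0,2) retry=(1,0)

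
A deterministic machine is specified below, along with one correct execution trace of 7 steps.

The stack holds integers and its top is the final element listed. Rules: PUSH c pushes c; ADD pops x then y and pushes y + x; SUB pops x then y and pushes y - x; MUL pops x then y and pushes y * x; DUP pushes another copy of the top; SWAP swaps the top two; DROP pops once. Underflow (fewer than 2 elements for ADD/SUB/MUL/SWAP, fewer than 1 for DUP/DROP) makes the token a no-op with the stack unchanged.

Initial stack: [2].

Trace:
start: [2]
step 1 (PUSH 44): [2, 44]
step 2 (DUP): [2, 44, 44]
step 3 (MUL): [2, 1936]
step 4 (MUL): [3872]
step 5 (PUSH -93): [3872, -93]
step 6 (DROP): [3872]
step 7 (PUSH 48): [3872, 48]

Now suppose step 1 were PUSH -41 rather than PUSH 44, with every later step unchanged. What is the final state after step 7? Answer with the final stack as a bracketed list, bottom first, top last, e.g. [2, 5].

[3362, 48]

(re-executing from step 1 with the substitution; state before step 1: [2])
step 1 (PUSH -41): [2, -41]
step 2 (DUP): [2, -41, -41]
step 3 (MUL): [2, 1681]
step 4 (MUL): [3362]
step 5 (PUSH -93): [3362, -93]
step 6 (DROP): [3362]
step 7 (PUSH 48): [3362, 48]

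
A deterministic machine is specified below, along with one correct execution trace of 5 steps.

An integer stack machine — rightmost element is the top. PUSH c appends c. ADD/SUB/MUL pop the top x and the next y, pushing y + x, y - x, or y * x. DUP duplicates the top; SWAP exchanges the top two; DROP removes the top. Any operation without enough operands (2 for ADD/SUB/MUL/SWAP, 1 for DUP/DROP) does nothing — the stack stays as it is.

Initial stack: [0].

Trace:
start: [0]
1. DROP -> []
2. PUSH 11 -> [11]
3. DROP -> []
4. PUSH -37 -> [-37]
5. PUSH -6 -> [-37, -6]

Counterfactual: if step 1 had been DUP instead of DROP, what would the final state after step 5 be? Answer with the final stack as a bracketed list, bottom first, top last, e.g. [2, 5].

(re-executing from step 1 with the substitution; state before step 1: [0])
1. DUP -> [0, 0]
2. PUSH 11 -> [0, 0, 11]
3. DROP -> [0, 0]
4. PUSH -37 -> [0, 0, -37]
5. PUSH -6 -> [0, 0, -37, -6]

[0, 0, -37, -6]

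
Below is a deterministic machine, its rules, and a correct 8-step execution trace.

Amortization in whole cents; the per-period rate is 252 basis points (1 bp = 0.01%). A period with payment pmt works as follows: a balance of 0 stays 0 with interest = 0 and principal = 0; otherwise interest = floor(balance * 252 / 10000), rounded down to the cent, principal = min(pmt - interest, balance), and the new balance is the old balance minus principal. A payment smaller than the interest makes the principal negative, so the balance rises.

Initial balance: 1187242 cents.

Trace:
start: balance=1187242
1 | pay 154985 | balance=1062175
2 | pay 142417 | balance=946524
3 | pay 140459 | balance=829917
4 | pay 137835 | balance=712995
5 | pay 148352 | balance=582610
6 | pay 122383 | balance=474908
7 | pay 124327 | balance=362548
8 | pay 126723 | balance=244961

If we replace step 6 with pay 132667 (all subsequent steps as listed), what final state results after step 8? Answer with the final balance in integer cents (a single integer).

234152

(re-executing from step 6 with the substitution; state before step 6: balance=582610)
6 | pay 132667 | balance=464624
7 | pay 124327 | balance=352005
8 | pay 126723 | balance=234152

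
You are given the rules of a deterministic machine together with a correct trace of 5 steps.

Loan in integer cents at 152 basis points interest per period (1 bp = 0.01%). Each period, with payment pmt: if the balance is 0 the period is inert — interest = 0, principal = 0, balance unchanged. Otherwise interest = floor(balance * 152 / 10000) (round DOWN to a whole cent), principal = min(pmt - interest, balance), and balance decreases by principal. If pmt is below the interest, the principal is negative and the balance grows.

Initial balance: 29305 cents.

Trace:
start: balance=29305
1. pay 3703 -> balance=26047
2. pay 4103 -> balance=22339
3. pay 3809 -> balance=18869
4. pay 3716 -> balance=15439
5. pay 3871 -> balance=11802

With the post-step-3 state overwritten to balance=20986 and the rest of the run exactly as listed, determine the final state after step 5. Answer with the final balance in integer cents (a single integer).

13984

state after step 3 := balance=20986
4. pay 3716 -> balance=17588
5. pay 3871 -> balance=13984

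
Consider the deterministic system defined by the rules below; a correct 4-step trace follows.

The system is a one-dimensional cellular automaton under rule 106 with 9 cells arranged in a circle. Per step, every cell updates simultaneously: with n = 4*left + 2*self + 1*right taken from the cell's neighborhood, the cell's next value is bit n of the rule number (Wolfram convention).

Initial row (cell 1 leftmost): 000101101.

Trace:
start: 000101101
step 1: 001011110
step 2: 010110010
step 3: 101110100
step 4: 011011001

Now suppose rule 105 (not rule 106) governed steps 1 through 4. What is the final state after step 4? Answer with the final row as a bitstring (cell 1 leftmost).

101011110

(re-executing steps 1..4 under rule 105; state before step 1: 000101101)
step 1: 010011110
step 2: 000010010
step 3: 111000000
step 4: 101011110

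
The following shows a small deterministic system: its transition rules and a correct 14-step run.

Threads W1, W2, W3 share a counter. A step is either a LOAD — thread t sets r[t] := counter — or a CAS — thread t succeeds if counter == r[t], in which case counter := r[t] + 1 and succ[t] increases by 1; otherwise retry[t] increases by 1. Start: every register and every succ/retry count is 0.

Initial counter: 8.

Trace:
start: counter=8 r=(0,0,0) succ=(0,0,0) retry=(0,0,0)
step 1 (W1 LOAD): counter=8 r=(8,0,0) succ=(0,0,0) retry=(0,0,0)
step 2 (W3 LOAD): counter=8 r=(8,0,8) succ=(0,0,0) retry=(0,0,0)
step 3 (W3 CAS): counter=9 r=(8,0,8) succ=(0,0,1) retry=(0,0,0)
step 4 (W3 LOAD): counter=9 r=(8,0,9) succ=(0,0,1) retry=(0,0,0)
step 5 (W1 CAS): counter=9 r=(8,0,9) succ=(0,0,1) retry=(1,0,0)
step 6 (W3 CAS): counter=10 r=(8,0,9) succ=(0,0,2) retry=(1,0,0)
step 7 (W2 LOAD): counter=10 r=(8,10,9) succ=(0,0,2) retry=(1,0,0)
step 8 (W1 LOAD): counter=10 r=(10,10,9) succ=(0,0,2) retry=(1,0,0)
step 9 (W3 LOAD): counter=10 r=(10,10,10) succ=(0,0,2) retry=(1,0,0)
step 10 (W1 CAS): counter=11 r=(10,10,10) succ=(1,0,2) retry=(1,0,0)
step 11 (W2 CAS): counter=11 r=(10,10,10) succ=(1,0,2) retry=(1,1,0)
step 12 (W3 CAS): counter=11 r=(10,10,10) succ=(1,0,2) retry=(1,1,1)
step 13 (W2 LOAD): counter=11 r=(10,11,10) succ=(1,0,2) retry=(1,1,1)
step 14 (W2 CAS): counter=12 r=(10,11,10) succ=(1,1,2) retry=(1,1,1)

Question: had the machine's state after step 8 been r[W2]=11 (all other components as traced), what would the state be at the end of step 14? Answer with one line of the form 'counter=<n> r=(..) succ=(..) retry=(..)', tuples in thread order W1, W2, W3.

state after step 8 := counter=10 r=(10,11,9) succ=(0,0,2) retry=(1,0,0)
step 9 (W3 LOAD): counter=10 r=(10,11,10) succ=(0,0,2) retry=(1,0,0)
step 10 (W1 CAS): counter=11 r=(10,11,10) succ=(1,0,2) retry=(1,0,0)
step 11 (W2 CAS): counter=12 r=(10,11,10) succ=(1,1,2) retry=(1,0,0)
step 12 (W3 CAS): counter=12 r=(10,11,10) succ=(1,1,2) retry=(1,0,1)
step 13 (W2 LOAD): counter=12 r=(10,12,10) succ=(1,1,2) retry=(1,0,1)
step 14 (W2 CAS): counter=13 r=(10,12,10) succ=(1,2,2) retry=(1,0,1)

counter=13 r=(10,12,10) succ=(1,2,2) retry=(1,0,1)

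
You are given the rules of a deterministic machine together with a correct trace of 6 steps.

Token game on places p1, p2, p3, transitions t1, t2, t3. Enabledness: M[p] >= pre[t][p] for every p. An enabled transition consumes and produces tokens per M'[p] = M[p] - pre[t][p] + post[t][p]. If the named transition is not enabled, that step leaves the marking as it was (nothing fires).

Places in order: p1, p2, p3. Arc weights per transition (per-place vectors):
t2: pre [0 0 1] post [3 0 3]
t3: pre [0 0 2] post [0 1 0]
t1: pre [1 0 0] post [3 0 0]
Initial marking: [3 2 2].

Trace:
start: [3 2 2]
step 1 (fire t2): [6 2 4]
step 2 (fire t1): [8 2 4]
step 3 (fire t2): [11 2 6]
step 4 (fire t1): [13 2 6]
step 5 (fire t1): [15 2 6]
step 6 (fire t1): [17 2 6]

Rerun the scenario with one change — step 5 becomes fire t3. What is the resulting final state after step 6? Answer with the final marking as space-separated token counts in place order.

(re-executing from step 5 with the substitution; state before step 5: [13 2 6])
step 5 (fire t3): [13 3 4]
step 6 (fire t1): [15 3 4]

15 3 4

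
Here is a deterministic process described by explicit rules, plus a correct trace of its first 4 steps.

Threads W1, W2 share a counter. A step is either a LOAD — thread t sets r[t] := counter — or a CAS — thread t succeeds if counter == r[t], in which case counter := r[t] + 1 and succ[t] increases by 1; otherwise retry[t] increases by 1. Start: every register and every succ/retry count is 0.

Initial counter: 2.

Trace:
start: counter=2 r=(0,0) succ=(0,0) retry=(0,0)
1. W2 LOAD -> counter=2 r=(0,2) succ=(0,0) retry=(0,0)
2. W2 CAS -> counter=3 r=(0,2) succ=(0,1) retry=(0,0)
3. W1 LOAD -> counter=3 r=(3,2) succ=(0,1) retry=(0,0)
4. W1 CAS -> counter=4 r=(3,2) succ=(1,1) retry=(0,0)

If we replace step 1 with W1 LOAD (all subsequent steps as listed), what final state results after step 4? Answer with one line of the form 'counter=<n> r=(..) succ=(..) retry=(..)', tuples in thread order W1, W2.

counter=3 r=(2,0) succ=(1,0) retry=(0,1)

(re-executing from step 1 with the substitution; state before step 1: counter=2 r=(0,0) succ=(0,0) retry=(0,0))
1. W1 LOAD -> counter=2 r=(2,0) succ=(0,0) retry=(0,0)
2. W2 CAS -> counter=2 r=(2,0) succ=(0,0) retry=(0,1)
3. W1 LOAD -> counter=2 r=(2,0) succ=(0,0) retry=(0,1)
4. W1 CAS -> counter=3 r=(2,0) succ=(1,0) retry=(0,1)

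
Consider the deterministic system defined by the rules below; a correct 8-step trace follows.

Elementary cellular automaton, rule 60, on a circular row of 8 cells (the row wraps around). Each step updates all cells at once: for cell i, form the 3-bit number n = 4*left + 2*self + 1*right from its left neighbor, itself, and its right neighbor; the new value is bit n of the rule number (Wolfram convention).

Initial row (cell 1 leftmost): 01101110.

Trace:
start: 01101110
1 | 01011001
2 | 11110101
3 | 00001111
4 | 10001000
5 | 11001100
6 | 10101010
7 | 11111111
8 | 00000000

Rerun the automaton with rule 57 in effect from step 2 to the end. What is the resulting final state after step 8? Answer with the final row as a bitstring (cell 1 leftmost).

(re-executing steps 2..8 under rule 57; state before step 2: 01011001)
2 | 10110100
3 | 01101010
4 | 01010101
5 | 10101010
6 | 01010101
7 | 10101010
8 | 01010101

01010101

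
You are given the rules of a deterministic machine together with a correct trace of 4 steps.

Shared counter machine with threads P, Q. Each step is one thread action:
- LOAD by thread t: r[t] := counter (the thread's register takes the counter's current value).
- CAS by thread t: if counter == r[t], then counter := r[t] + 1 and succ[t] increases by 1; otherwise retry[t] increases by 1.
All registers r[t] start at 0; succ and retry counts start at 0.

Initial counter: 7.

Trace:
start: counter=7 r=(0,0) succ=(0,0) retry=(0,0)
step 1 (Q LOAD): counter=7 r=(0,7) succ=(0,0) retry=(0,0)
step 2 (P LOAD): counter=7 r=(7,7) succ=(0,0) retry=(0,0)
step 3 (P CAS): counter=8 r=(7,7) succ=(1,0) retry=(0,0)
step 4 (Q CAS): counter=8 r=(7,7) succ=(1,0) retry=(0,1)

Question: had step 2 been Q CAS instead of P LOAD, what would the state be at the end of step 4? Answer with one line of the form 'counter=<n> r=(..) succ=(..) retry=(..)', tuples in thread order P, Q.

counter=8 r=(0,7) succ=(0,1) retry=(1,1)

(re-executing from step 2 with the substitution; state before step 2: counter=7 r=(0,7) succ=(0,0) retry=(0,0))
step 2 (Q CAS): counter=8 r=(0,7) succ=(0,1) retry=(0,0)
step 3 (P CAS): counter=8 r=(0,7) succ=(0,1) retry=(1,0)
step 4 (Q CAS): counter=8 r=(0,7) succ=(0,1) retry=(1,1)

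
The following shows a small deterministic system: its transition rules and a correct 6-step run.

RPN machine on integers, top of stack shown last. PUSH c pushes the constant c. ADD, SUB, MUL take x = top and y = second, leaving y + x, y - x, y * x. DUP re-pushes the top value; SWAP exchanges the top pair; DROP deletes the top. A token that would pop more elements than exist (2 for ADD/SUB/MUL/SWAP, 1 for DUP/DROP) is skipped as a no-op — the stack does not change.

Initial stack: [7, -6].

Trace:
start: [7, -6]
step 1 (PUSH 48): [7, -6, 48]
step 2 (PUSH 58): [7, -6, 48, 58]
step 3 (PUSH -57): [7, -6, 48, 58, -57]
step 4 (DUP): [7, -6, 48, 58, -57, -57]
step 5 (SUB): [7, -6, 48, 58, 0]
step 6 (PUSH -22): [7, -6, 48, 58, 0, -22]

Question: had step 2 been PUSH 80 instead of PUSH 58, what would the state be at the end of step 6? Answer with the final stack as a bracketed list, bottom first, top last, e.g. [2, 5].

[7, -6, 48, 80, 0, -22]

(re-executing from step 2 with the substitution; state before step 2: [7, -6, 48])
step 2 (PUSH 80): [7, -6, 48, 80]
step 3 (PUSH -57): [7, -6, 48, 80, -57]
step 4 (DUP): [7, -6, 48, 80, -57, -57]
step 5 (SUB): [7, -6, 48, 80, 0]
step 6 (PUSH -22): [7, -6, 48, 80, 0, -22]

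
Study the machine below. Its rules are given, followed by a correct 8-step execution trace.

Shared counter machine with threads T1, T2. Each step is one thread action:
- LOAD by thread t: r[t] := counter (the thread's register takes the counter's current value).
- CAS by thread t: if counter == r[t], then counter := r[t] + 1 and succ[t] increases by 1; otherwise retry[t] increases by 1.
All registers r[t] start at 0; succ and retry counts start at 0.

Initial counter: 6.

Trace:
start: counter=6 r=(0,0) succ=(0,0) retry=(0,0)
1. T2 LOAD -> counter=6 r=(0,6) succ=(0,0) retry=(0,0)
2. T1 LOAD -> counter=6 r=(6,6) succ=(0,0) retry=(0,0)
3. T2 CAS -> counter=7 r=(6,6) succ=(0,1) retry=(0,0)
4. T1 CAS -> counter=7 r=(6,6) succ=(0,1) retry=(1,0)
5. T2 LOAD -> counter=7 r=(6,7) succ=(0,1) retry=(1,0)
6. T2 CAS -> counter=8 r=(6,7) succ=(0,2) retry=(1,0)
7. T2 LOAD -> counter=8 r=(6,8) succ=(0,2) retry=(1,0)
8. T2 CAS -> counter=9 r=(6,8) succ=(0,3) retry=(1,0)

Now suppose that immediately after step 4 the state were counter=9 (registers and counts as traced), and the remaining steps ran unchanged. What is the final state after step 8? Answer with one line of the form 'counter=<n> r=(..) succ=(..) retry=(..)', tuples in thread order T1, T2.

state after step 4 := counter=9 r=(6,6) succ=(0,1) retry=(1,0)
5. T2 LOAD -> counter=9 r=(6,9) succ=(0,1) retry=(1,0)
6. T2 CAS -> counter=10 r=(6,9) succ=(0,2) retry=(1,0)
7. T2 LOAD -> counter=10 r=(6,10) succ=(0,2) retry=(1,0)
8. T2 CAS -> counter=11 r=(6,10) succ=(0,3) retry=(1,0)

counter=11 r=(6,10) succ=(0,3) retry=(1,0)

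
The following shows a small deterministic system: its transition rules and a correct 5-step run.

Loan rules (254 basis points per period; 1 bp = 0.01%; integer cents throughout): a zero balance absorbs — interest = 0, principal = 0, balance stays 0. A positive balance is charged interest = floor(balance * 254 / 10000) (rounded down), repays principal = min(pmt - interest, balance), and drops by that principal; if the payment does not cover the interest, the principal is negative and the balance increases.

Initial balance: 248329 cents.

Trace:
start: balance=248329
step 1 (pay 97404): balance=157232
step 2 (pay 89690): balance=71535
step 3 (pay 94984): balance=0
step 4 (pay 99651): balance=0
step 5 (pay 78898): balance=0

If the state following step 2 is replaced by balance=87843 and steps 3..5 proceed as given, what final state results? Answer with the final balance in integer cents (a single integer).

0

state after step 2 := balance=87843
step 3 (pay 94984): balance=0
step 4 (pay 99651): balance=0
step 5 (pay 78898): balance=0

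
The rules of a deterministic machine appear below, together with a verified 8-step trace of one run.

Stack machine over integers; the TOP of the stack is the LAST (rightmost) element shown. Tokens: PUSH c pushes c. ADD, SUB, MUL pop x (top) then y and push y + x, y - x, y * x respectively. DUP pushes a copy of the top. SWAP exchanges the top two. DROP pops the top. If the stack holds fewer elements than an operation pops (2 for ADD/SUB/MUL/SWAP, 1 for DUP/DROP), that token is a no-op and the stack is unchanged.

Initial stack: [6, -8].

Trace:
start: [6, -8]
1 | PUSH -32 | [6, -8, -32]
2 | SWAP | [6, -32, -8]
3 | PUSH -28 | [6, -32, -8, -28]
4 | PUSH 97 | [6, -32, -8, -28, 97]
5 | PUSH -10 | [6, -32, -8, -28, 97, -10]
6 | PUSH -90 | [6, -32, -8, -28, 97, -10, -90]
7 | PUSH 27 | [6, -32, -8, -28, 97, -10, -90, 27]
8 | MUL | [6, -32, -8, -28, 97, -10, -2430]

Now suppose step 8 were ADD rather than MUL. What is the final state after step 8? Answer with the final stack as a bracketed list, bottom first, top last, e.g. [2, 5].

[6, -32, -8, -28, 97, -10, -63]

(re-executing from step 8 with the substitution; state before step 8: [6, -32, -8, -28, 97, -10, -90, 27])
8 | ADD | [6, -32, -8, -28, 97, -10, -63]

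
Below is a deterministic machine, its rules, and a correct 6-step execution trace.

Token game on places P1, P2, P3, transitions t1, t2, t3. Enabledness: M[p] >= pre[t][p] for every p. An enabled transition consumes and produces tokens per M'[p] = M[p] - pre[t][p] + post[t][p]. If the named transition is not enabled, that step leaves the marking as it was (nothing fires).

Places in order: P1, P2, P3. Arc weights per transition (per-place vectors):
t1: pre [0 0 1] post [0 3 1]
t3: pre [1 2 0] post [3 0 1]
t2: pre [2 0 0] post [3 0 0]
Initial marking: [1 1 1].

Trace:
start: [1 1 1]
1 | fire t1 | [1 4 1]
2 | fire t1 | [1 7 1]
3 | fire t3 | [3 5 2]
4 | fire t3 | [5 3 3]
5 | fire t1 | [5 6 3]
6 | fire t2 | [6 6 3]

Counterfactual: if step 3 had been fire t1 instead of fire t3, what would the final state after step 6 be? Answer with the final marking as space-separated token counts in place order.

4 11 2

(re-executing from step 3 with the substitution; state before step 3: [1 7 1])
3 | fire t1 | [1 10 1]
4 | fire t3 | [3 8 2]
5 | fire t1 | [3 11 2]
6 | fire t2 | [4 11 2]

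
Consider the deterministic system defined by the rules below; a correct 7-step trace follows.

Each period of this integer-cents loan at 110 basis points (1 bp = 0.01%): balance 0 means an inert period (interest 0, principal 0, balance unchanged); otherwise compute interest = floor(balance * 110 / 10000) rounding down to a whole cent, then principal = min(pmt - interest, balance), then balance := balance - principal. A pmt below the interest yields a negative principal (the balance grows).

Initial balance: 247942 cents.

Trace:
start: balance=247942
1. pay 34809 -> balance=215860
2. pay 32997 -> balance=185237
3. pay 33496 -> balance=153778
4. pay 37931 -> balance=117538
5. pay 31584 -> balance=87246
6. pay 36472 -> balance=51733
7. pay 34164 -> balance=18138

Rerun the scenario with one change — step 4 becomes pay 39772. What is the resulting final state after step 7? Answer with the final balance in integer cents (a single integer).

16236

(re-executing from step 4 with the substitution; state before step 4: balance=153778)
4. pay 39772 -> balance=115697
5. pay 31584 -> balance=85385
6. pay 36472 -> balance=49852
7. pay 34164 -> balance=16236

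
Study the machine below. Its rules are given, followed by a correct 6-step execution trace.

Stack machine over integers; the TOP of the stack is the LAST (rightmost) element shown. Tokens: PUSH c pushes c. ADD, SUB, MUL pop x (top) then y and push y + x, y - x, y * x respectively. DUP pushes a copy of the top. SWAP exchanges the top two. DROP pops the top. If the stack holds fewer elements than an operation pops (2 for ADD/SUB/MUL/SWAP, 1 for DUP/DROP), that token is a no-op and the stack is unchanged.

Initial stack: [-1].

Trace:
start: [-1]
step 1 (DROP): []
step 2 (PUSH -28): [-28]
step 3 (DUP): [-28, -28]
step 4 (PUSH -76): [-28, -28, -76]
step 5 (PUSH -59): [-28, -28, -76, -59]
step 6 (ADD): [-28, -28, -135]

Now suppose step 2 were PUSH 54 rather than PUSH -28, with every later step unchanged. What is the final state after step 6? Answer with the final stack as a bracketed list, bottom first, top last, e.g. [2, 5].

[54, 54, -135]

(re-executing from step 2 with the substitution; state before step 2: [])
step 2 (PUSH 54): [54]
step 3 (DUP): [54, 54]
step 4 (PUSH -76): [54, 54, -76]
step 5 (PUSH -59): [54, 54, -76, -59]
step 6 (ADD): [54, 54, -135]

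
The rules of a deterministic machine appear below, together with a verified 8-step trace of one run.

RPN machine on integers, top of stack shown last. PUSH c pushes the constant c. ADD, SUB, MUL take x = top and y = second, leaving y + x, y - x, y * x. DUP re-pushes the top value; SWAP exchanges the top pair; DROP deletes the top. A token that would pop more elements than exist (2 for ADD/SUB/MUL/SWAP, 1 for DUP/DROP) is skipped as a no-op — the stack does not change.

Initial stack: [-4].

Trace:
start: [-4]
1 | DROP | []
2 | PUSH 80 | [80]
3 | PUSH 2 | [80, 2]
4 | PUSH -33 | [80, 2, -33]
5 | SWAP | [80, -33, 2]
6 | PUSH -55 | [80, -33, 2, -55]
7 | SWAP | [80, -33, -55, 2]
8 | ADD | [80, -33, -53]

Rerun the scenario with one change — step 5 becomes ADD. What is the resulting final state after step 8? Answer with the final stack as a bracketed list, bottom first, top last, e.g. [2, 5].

(re-executing from step 5 with the substitution; state before step 5: [80, 2, -33])
5 | ADD | [80, -31]
6 | PUSH -55 | [80, -31, -55]
7 | SWAP | [80, -55, -31]
8 | ADD | [80, -86]

[80, -86]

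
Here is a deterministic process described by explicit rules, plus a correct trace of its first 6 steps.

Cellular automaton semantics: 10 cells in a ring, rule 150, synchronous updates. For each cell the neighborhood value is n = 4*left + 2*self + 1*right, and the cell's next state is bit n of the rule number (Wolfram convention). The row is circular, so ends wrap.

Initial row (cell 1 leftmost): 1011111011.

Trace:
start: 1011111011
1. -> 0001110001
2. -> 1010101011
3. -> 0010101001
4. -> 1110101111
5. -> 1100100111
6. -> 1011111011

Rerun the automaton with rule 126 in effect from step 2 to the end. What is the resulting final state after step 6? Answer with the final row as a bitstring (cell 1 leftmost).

(re-executing steps 2..6 under rule 126; state before step 2: 0001110001)
2. -> 1011011011
3. -> 1111111110
4. -> 1000000011
5. -> 1100000110
6. -> 1110001111

1110001111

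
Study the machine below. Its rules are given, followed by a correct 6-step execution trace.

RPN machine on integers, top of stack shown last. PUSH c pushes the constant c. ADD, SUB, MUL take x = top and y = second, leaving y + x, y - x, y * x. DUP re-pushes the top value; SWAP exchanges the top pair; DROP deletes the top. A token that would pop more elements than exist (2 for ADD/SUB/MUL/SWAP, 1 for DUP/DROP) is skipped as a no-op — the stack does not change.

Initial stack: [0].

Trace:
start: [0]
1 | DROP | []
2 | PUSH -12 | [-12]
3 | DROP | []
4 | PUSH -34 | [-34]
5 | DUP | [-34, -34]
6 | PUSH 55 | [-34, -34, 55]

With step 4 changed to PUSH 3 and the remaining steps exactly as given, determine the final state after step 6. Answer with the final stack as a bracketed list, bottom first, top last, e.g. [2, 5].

[3, 3, 55]

(re-executing from step 4 with the substitution; state before step 4: [])
4 | PUSH 3 | [3]
5 | DUP | [3, 3]
6 | PUSH 55 | [3, 3, 55]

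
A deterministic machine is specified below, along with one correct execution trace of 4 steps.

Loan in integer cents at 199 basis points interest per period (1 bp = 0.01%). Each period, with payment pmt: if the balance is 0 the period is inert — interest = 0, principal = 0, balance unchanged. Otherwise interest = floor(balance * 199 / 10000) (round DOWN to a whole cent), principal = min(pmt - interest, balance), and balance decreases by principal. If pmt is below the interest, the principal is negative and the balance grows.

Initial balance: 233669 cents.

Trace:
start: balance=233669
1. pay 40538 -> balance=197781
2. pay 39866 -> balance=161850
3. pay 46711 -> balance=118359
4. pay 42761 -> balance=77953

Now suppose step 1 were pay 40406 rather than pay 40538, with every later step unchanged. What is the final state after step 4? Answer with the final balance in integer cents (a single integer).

(re-executing from step 1 with the substitution; state before step 1: balance=233669)
1. pay 40406 -> balance=197913
2. pay 39866 -> balance=161985
3. pay 46711 -> balance=118497
4. pay 42761 -> balance=78094

78094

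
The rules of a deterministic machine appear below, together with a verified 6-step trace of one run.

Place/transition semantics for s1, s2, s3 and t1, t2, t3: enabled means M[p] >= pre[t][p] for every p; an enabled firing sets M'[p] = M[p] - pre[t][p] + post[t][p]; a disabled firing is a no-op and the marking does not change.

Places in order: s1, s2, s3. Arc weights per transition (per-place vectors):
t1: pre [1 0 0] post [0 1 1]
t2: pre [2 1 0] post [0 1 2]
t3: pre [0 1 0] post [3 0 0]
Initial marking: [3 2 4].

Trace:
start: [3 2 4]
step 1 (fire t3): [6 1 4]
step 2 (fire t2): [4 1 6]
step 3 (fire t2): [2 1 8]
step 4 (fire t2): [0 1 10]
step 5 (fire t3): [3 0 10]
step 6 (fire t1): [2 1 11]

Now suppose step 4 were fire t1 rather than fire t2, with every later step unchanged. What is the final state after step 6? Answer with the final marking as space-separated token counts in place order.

(re-executing from step 4 with the substitution; state before step 4: [2 1 8])
step 4 (fire t1): [1 2 9]
step 5 (fire t3): [4 1 9]
step 6 (fire t1): [3 2 10]

3 2 10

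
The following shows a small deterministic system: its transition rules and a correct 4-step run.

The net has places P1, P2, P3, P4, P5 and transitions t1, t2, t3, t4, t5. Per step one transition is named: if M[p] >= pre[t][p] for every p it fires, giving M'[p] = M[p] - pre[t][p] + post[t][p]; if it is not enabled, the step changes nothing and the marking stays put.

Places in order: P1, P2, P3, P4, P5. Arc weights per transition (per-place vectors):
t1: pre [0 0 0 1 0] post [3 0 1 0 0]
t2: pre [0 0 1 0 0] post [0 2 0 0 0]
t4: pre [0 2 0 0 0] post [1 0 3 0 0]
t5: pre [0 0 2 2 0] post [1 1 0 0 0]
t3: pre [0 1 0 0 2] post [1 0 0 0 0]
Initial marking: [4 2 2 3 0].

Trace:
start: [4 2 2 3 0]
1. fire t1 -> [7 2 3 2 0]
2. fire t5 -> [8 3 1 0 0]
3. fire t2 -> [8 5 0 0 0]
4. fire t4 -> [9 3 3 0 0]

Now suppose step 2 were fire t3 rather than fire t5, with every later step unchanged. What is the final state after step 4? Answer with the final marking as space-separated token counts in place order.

(re-executing from step 2 with the substitution; state before step 2: [7 2 3 2 0])
2. fire t3 -> [7 2 3 2 0]
3. fire t2 -> [7 4 2 2 0]
4. fire t4 -> [8 2 5 2 0]

8 2 5 2 0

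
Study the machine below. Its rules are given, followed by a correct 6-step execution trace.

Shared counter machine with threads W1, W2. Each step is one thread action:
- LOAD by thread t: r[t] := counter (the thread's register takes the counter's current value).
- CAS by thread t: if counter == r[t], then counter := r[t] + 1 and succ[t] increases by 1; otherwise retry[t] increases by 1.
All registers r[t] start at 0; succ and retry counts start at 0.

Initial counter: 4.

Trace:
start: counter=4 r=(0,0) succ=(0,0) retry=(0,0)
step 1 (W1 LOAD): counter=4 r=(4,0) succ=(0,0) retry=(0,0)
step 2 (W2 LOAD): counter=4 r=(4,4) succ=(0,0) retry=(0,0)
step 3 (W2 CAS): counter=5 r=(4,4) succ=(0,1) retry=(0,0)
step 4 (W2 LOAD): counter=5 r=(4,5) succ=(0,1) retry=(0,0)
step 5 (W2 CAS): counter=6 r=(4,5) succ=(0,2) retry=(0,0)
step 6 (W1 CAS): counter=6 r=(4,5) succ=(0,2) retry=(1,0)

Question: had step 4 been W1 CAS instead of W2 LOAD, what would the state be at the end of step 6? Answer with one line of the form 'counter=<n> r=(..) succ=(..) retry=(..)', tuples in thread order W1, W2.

counter=5 r=(4,4) succ=(0,1) retry=(2,1)

(re-executing from step 4 with the substitution; state before step 4: counter=5 r=(4,4) succ=(0,1) retry=(0,0))
step 4 (W1 CAS): counter=5 r=(4,4) succ=(0,1) retry=(1,0)
step 5 (W2 CAS): counter=5 r=(4,4) succ=(0,1) retry=(1,1)
step 6 (W1 CAS): counter=5 r=(4,4) succ=(0,1) retry=(2,1)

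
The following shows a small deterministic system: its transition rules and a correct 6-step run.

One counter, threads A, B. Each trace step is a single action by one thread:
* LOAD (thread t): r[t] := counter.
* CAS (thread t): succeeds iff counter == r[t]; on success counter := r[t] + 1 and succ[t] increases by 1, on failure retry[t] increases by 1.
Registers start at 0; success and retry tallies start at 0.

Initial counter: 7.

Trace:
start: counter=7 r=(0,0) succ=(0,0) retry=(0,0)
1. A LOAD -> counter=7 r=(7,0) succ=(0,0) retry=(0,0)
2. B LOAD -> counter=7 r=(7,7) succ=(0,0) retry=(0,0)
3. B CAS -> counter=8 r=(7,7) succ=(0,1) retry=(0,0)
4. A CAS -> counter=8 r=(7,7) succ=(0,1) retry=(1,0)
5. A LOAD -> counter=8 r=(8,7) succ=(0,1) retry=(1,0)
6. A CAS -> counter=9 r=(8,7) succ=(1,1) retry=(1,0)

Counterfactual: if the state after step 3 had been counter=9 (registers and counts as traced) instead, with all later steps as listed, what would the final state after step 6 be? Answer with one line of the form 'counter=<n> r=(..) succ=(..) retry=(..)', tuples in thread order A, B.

counter=10 r=(9,7) succ=(1,1) retry=(1,0)

state after step 3 := counter=9 r=(7,7) succ=(0,1) retry=(0,0)
4. A CAS -> counter=9 r=(7,7) succ=(0,1) retry=(1,0)
5. A LOAD -> counter=9 r=(9,7) succ=(0,1) retry=(1,0)
6. A CAS -> counter=10 r=(9,7) succ=(1,1) retry=(1,0)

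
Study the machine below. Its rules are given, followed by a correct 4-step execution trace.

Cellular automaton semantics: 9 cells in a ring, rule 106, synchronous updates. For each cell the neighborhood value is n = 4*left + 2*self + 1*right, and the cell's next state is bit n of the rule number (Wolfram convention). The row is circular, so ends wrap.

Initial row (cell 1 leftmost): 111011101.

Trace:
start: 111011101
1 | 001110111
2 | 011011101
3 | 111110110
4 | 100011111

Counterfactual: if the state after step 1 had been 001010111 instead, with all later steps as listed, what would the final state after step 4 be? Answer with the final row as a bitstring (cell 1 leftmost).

010110011

state after step 1 := 001010111
2 | 010101101
3 | 101011110
4 | 010110011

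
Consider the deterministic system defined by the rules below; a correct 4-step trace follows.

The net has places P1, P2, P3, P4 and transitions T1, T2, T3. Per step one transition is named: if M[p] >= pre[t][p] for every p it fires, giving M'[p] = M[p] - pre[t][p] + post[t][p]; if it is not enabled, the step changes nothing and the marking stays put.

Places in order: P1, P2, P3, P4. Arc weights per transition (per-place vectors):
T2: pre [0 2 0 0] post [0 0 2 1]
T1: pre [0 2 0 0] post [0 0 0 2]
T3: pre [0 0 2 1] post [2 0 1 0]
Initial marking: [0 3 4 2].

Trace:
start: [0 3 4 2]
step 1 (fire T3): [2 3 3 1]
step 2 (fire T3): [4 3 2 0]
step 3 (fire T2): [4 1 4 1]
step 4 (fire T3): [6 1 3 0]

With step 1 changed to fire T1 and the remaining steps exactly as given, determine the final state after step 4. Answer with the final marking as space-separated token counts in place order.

4 1 2 2

(re-executing from step 1 with the substitution; state before step 1: [0 3 4 2])
step 1 (fire T1): [0 1 4 4]
step 2 (fire T3): [2 1 3 3]
step 3 (fire T2): [2 1 3 3]
step 4 (fire T3): [4 1 2 2]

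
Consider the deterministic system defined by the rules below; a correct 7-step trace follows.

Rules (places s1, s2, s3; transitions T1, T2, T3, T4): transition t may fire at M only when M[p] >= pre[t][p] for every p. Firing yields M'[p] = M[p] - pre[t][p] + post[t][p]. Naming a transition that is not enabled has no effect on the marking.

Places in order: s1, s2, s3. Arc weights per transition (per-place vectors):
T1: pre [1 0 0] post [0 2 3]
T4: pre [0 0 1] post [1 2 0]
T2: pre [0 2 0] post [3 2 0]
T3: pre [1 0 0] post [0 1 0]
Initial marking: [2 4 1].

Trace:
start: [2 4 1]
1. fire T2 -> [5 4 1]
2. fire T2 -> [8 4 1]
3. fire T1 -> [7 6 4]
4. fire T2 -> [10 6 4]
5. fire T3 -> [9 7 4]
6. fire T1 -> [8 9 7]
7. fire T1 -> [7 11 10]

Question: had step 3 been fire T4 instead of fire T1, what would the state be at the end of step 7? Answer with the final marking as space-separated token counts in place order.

(re-executing from step 3 with the substitution; state before step 3: [8 4 1])
3. fire T4 -> [9 6 0]
4. fire T2 -> [12 6 0]
5. fire T3 -> [11 7 0]
6. fire T1 -> [10 9 3]
7. fire T1 -> [9 11 6]

9 11 6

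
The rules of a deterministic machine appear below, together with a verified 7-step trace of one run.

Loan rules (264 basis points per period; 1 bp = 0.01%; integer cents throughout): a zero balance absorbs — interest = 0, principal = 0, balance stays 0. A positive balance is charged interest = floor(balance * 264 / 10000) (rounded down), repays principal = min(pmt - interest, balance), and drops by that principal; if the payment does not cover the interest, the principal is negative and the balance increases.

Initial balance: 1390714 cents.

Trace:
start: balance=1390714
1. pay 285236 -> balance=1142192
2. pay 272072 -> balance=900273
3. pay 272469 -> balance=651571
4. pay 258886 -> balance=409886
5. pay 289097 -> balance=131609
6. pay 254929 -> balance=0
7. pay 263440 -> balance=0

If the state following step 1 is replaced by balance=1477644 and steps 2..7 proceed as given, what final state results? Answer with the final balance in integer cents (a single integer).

state after step 1 := balance=1477644
2. pay 272072 -> balance=1244581
3. pay 272469 -> balance=1004968
4. pay 258886 -> balance=772613
5. pay 289097 -> balance=503912
6. pay 254929 -> balance=262286
7. pay 263440 -> balance=5770

5770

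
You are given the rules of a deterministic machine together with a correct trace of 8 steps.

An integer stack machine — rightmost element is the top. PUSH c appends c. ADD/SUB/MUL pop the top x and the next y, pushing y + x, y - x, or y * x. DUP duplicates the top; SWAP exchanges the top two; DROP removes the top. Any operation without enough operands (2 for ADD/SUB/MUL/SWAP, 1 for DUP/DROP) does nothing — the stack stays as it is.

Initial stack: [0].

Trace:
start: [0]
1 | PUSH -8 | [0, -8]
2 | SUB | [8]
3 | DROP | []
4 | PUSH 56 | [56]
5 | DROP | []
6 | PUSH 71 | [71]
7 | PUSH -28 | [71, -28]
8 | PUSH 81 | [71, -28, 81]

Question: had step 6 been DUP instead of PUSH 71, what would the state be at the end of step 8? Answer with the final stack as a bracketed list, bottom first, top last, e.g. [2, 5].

(re-executing from step 6 with the substitution; state before step 6: [])
6 | DUP | []
7 | PUSH -28 | [-28]
8 | PUSH 81 | [-28, 81]

[-28, 81]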